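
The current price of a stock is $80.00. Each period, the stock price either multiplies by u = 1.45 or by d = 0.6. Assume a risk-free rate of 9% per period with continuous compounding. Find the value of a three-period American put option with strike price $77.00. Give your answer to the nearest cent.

Risk-neutral probability p = (e^0.09 − 0.6)/(1.45 − 0.6) = 0.4942/0.8500 = 0.5814
Terminal stock prices: S_uuu = 243.9, S_uud = 100.9, S_udd = 41.76, S_ddd = 17.28
Terminal payoffs (K − S): max(-166.9, 0) = 0, max(-23.92, 0) = 0, max(35.24, 0) = 35.24, max(59.72, 0) = 59.72
Node uu (S = 168.2): continuation = e^(−0.09)·[0.5814·0.0000 + 0.4186·0.0000] = 0.0000; exercise value = 0.0000 ≤ continuation, so V_uu = 0.0000
Node ud (S = 69.6): continuation = e^(−0.09)·[0.5814·0.0000 + 0.4186·35.2400] = 13.4824; exercise value = 7.4000 ≤ continuation, so V_ud = 13.4824
Node dd (S = 28.8): continuation = e^(−0.09)·[0.5814·35.2400 + 0.4186·59.7200] = 41.5727; exercise value = 48.2000 > continuation, so V_dd = 48.2000 (exercise)
Node u (S = 116): continuation = e^(−0.09)·[0.5814·0.0000 + 0.4186·13.4824] = 5.1582; exercise value = 0.0000 ≤ continuation, so V_u = 5.1582
Node d (S = 48): continuation = e^(−0.09)·[0.5814·13.4824 + 0.4186·48.2000] = 25.6045; exercise value = 29.0000 > continuation, so V_d = 29.0000 (exercise)
Node 0 (S = 80): continuation = e^(−0.09)·[0.5814·5.1582 + 0.4186·29.0000] = 13.8358; exercise value = 0.0000 ≤ continuation, so V_0 = 13.8358

$13.84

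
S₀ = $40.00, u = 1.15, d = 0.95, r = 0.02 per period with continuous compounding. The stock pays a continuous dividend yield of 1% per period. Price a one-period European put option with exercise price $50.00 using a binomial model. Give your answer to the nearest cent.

Per-period risk-free factor R = e^0.02 = 1.0202; dividend-adjusted growth = e^(0.02−0.01) = 1.0101.
Risk-neutral probability p = (1.0101 − 0.95)/(1.15 − 0.95) = 0.0601/0.2000 = 0.3003
Terminal stock prices: S_u = 46, S_d = 38
Terminal payoffs (K − S): max(4, 0) = 4, max(12, 0) = 12
Node 0 (S = 40): V_0 = e^(−0.02)·[0.3003·4.0000 + 0.6997·12.0000] = 9.4079

$9.41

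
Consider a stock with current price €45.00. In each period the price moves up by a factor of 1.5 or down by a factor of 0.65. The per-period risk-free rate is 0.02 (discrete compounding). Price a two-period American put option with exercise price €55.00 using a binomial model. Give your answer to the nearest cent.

€16.88

Risk-neutral probability p = (1 + 0.02 − 0.65)/(1.5 − 0.65) = 0.3700/0.8500 = 0.4353
Terminal stock prices: S_uu = 101.2, S_ud = 43.88, S_dd = 19.01
Terminal payoffs (K − S): max(-46.25, 0) = 0, max(11.12, 0) = 11.12, max(35.99, 0) = 35.99
Node u (S = 67.5): continuation = 1/1.02·[0.4353·0.0000 + 0.5647·11.1250] = 6.1592; exercise value = 0.0000 ≤ continuation, so V_u = 6.1592
Node d (S = 29.25): continuation = 1/1.02·[0.4353·11.1250 + 0.5647·35.9875] = 24.6716; exercise value = 25.7500 > continuation, so V_d = 25.7500 (exercise)
Node 0 (S = 45): continuation = 1/1.02·[0.4353·6.1592 + 0.5647·25.7500] = 16.8845; exercise value = 10.0000 ≤ continuation, so V_0 = 16.8845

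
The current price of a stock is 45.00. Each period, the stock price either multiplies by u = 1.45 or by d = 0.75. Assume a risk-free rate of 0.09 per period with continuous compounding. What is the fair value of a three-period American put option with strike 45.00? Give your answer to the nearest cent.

6.03

Risk-neutral probability p = (e^0.09 − 0.75)/(1.45 − 0.75) = 0.3442/0.7000 = 0.4917
Terminal stock prices: S_uuu = 137.2, S_uud = 70.96, S_udd = 36.7, S_ddd = 18.98
Terminal payoffs (K − S): max(-92.19, 0) = 0, max(-25.96, 0) = 0, max(8.297, 0) = 8.297, max(26.02, 0) = 26.02
Node uu (S = 94.61): continuation = e^(−0.09)·[0.4917·0.0000 + 0.5083·0.0000] = 0.0000; exercise value = 0.0000 ≤ continuation, so V_uu = 0.0000
Node ud (S = 48.94): continuation = e^(−0.09)·[0.4917·0.0000 + 0.5083·8.2969] = 3.8545; exercise value = 0.0000 ≤ continuation, so V_ud = 3.8545
Node dd (S = 25.31): continuation = e^(−0.09)·[0.4917·8.2969 + 0.5083·26.0156] = 15.8144; exercise value = 19.6875 > continuation, so V_dd = 19.6875 (exercise)
Node u (S = 65.25): continuation = e^(−0.09)·[0.4917·0.0000 + 0.5083·3.8545] = 1.7907; exercise value = 0.0000 ≤ continuation, so V_u = 1.7907
Node d (S = 33.75): continuation = e^(−0.09)·[0.4917·3.8545 + 0.5083·19.6875] = 10.8783; exercise value = 11.2500 > continuation, so V_d = 11.2500 (exercise)
Node 0 (S = 45): continuation = e^(−0.09)·[0.4917·1.7907 + 0.5083·11.2500] = 6.0311; exercise value = 0.0000 ≤ continuation, so V_0 = 6.0311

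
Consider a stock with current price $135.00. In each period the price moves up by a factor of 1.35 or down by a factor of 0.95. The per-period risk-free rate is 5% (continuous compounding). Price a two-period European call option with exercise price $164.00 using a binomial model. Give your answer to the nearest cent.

$7.88

Risk-neutral probability p = (e^0.05 − 0.95)/(1.35 − 0.95) = 0.1013/0.4000 = 0.2532
Terminal stock prices: S_uu = 246, S_ud = 173.1, S_dd = 121.8
Terminal payoffs (S − K): max(82.04, 0) = 82.04, max(9.137, 0) = 9.137, max(-42.16, 0) = 0
Node u (S = 182.2): V_u = e^(−0.05)·[0.2532·82.0375 + 0.7468·9.1375] = 26.2484
Node d (S = 128.2): V_d = e^(−0.05)·[0.2532·9.1375 + 0.7468·0.0000] = 2.2006
Node 0 (S = 135): V_0 = e^(−0.05)·[0.2532·26.2484 + 0.7468·2.2006] = 7.8847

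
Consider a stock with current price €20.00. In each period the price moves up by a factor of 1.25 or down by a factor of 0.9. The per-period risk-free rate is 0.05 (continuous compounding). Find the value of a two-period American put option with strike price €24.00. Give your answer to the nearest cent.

€4.00

Risk-neutral probability p = (e^0.05 − 0.9)/(1.25 − 0.9) = 0.1513/0.3500 = 0.4322
Terminal stock prices: S_uu = 31.25, S_ud = 22.5, S_dd = 16.2
Terminal payoffs (K − S): max(-7.25, 0) = 0, max(1.5, 0) = 1.5, max(7.8, 0) = 7.8
Node u (S = 25): continuation = e^(−0.05)·[0.4322·0.0000 + 0.5678·1.5000] = 0.8102; exercise value = 0.0000 ≤ continuation, so V_u = 0.8102
Node d (S = 18): continuation = e^(−0.05)·[0.4322·1.5000 + 0.5678·7.8000] = 4.8295; exercise value = 6.0000 > continuation, so V_d = 6.0000 (exercise)
Node 0 (S = 20): continuation = e^(−0.05)·[0.4322·0.8102 + 0.5678·6.0000] = 3.5737; exercise value = 4.0000 > continuation, so V_0 = 4.0000 (exercise)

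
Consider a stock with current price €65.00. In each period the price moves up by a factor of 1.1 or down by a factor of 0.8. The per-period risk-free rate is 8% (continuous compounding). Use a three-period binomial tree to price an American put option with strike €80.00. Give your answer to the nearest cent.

Risk-neutral probability p = (e^0.08 − 0.8)/(1.1 − 0.8) = 0.2833/0.3000 = 0.9443
Terminal stock prices: S_uuu = 86.52, S_uud = 62.92, S_udd = 45.76, S_ddd = 33.28
Terminal payoffs (K − S): max(-6.515, 0) = 0, max(17.08, 0) = 17.08, max(34.24, 0) = 34.24, max(46.72, 0) = 46.72
Node uu (S = 78.65): continuation = e^(−0.08)·[0.9443·0.0000 + 0.0557·17.0800] = 0.8784; exercise value = 1.3500 > continuation, so V_uu = 1.3500 (exercise)
Node ud (S = 57.2): continuation = e^(−0.08)·[0.9443·17.0800 + 0.0557·34.2400] = 16.6493; exercise value = 22.8000 > continuation, so V_ud = 22.8000 (exercise)
Node dd (S = 41.6): continuation = e^(−0.08)·[0.9443·34.2400 + 0.0557·46.7200] = 32.2493; exercise value = 38.4000 > continuation, so V_dd = 38.4000 (exercise)
Node u (S = 71.5): continuation = e^(−0.08)·[0.9443·1.3500 + 0.0557·22.8000] = 2.3493; exercise value = 8.5000 > continuation, so V_u = 8.5000 (exercise)
Node d (S = 52): continuation = e^(−0.08)·[0.9443·22.8000 + 0.0557·38.4000] = 21.8493; exercise value = 28.0000 > continuation, so V_d = 28.0000 (exercise)
Node 0 (S = 65): continuation = e^(−0.08)·[0.9443·8.5000 + 0.0557·28.0000] = 8.8493; exercise value = 15.0000 > continuation, so V_0 = 15.0000 (exercise)

€15.00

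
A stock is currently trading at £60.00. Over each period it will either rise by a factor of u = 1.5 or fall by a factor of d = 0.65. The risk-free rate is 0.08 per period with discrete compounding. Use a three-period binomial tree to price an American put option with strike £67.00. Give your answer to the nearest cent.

£15.65

Risk-neutral probability p = (1 + 0.08 − 0.65)/(1.5 − 0.65) = 0.4300/0.8500 = 0.5059
Terminal stock prices: S_uuu = 202.5, S_uud = 87.75, S_udd = 38.03, S_ddd = 16.48
Terminal payoffs (K − S): max(-135.5, 0) = 0, max(-20.75, 0) = 0, max(28.97, 0) = 28.97, max(50.52, 0) = 50.52
Node uu (S = 135): continuation = 1/1.08·[0.5059·0.0000 + 0.4941·0.0000] = 0.0000; exercise value = 0.0000 ≤ continuation, so V_uu = 0.0000
Node ud (S = 58.5): continuation = 1/1.08·[0.5059·0.0000 + 0.4941·28.9750] = 13.2565; exercise value = 8.5000 ≤ continuation, so V_ud = 13.2565
Node dd (S = 25.35): continuation = 1/1.08·[0.5059·28.9750 + 0.4941·50.5225] = 36.6870; exercise value = 41.6500 > continuation, so V_dd = 41.6500 (exercise)
Node u (S = 90): continuation = 1/1.08·[0.5059·0.0000 + 0.4941·13.2565] = 6.0651; exercise value = 0.0000 ≤ continuation, so V_u = 6.0651
Node d (S = 39): continuation = 1/1.08·[0.5059·13.2565 + 0.4941·41.6500] = 25.2650; exercise value = 28.0000 > continuation, so V_d = 28.0000 (exercise)
Node 0 (S = 60): continuation = 1/1.08·[0.5059·6.0651 + 0.4941·28.0000] = 15.6514; exercise value = 7.0000 ≤ continuation, so V_0 = 15.6514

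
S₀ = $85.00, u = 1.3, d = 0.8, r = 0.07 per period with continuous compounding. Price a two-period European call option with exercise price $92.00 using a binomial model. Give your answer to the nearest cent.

$13.34

Risk-neutral probability p = (e^0.07 − 0.8)/(1.3 − 0.8) = 0.2725/0.5000 = 0.5450
Terminal stock prices: S_uu = 143.7, S_ud = 88.4, S_dd = 54.4
Terminal payoffs (S − K): max(51.65, 0) = 51.65, max(-3.6, 0) = 0, max(-37.6, 0) = 0
Node u (S = 110.5): V_u = e^(−0.07)·[0.5450·51.6500 + 0.4550·0.0000] = 26.2470
Node d (S = 68): V_d = e^(−0.07)·[0.5450·0.0000 + 0.4550·0.0000] = 0.0000
Node 0 (S = 85): V_0 = e^(−0.07)·[0.5450·26.2470 + 0.4550·0.0000] = 13.3379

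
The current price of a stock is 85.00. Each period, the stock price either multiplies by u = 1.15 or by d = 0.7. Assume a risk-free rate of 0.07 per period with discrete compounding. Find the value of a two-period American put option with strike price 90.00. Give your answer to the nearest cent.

7.82

Risk-neutral probability p = (1 + 0.07 − 0.7)/(1.15 − 0.7) = 0.3700/0.4500 = 0.8222
Terminal stock prices: S_uu = 112.4, S_ud = 68.42, S_dd = 41.65
Terminal payoffs (K − S): max(-22.41, 0) = 0, max(21.58, 0) = 21.58, max(48.35, 0) = 48.35
Node u (S = 97.75): continuation = 1/1.07·[0.8222·0.0000 + 0.1778·21.5750] = 3.5846; exercise value = 0.0000 ≤ continuation, so V_u = 3.5846
Node d (S = 59.5): continuation = 1/1.07·[0.8222·21.5750 + 0.1778·48.3500] = 24.6121; exercise value = 30.5000 > continuation, so V_d = 30.5000 (exercise)
Node 0 (S = 85): continuation = 1/1.07·[0.8222·3.5846 + 0.1778·30.5000] = 7.8220; exercise value = 5.0000 ≤ continuation, so V_0 = 7.8220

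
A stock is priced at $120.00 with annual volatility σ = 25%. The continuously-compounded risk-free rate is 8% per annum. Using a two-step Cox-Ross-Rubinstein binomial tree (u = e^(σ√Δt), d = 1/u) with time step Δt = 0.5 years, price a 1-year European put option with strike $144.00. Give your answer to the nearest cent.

$21.02

CRR parameters: u = e^(σ√Δt) = e^(0.25·√0.5) = 1.1934, d = 1/u = 0.8380
Per-period rate: rΔt = 0.08·0.5 = 0.04, so R = e^0.04 = 1.0408
Risk-neutral probability p = (e^0.04 − 0.8380)/(1.1934 − 0.8380) = 0.2028/0.3554 = 0.5708
Terminal stock prices: S_uu = 170.9, S_ud = 120, S_dd = 84.26
Terminal payoffs (K − S): max(-26.89, 0) = 0, max(24, 0) = 24, max(59.74, 0) = 59.74
Node u (S = 143.2): V_u = e^(−0.04)·[0.5708·0.0000 + 0.4292·24.0000] = 9.8980
Node d (S = 100.6): V_d = e^(−0.04)·[0.5708·24.0000 + 0.4292·59.7374] = 37.7977
Node 0 (S = 120): V_0 = e^(−0.04)·[0.5708·9.8980 + 0.4292·37.7977] = 21.0162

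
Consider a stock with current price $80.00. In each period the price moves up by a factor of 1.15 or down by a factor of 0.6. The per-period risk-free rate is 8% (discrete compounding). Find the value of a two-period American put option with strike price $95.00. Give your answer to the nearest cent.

$15.00

Risk-neutral probability p = (1 + 0.08 − 0.6)/(1.15 − 0.6) = 0.4800/0.5500 = 0.8727
Terminal stock prices: S_uu = 105.8, S_ud = 55.2, S_dd = 28.8
Terminal payoffs (K − S): max(-10.8, 0) = 0, max(39.8, 0) = 39.8, max(66.2, 0) = 66.2
Node u (S = 92): continuation = 1/1.08·[0.8727·0.0000 + 0.1273·39.8000] = 4.6902; exercise value = 3.0000 ≤ continuation, so V_u = 4.6902
Node d (S = 48): continuation = 1/1.08·[0.8727·39.8000 + 0.1273·66.2000] = 39.9630; exercise value = 47.0000 > continuation, so V_d = 47.0000 (exercise)
Node 0 (S = 80): continuation = 1/1.08·[0.8727·4.6902 + 0.1273·47.0000] = 9.3288; exercise value = 15.0000 > continuation, so V_0 = 15.0000 (exercise)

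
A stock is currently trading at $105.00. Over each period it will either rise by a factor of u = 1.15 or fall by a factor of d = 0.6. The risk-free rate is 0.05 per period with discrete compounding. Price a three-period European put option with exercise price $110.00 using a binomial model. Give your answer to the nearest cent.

$13.53

Risk-neutral probability p = (1 + 0.05 − 0.6)/(1.15 − 0.6) = 0.4500/0.5500 = 0.8182
Terminal stock prices: S_uuu = 159.7, S_uud = 83.32, S_udd = 43.47, S_ddd = 22.68
Terminal payoffs (K − S): max(-49.69, 0) = 0, max(26.68, 0) = 26.68, max(66.53, 0) = 66.53, max(87.32, 0) = 87.32
Node uu (S = 138.9): V_uu = 1/1.05·[0.8182·0.0000 + 0.1818·26.6825] = 4.6203
Node ud (S = 72.45): V_ud = 1/1.05·[0.8182·26.6825 + 0.1818·66.5300] = 32.3119
Node dd (S = 37.8): V_dd = 1/1.05·[0.8182·66.5300 + 0.1818·87.3200] = 66.9619
Node u (S = 120.7): V_u = 1/1.05·[0.8182·4.6203 + 0.1818·32.3119] = 9.1954
Node d (S = 63): V_d = 1/1.05·[0.8182·32.3119 + 0.1818·66.9619] = 36.7732
Node 0 (S = 105): V_0 = 1/1.05·[0.8182·9.1954 + 0.1818·36.7732] = 13.5329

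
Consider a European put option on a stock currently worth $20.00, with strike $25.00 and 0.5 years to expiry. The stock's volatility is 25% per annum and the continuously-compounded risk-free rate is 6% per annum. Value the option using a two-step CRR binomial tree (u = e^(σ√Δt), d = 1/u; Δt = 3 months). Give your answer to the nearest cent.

$4.45

CRR parameters: u = e^(σ√Δt) = e^(0.25·√0.25) = 1.1331, d = 1/u = 0.8825
Per-period rate: rΔt = 0.06·0.25 = 0.015, so R = e^0.015 = 1.0151
Risk-neutral probability p = (e^0.015 − 0.8825)/(1.1331 − 0.8825) = 0.1326/0.2507 = 0.5291
Terminal stock prices: S_uu = 25.68, S_ud = 20, S_dd = 15.58
Terminal payoffs (K − S): max(-0.6805, 0) = 0, max(5, 0) = 5, max(9.424, 0) = 9.424
Node u (S = 22.66): V_u = e^(−0.015)·[0.5291·0.0000 + 0.4709·5.0000] = 2.3195
Node d (S = 17.65): V_d = e^(−0.015)·[0.5291·5.0000 + 0.4709·9.4240] = 6.9779
Node 0 (S = 20): V_0 = e^(−0.015)·[0.5291·2.3195 + 0.4709·6.9779] = 4.4460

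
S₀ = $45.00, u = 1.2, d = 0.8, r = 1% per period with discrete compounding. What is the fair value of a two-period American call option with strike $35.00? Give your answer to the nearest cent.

$12.06

Risk-neutral probability p = (1 + 0.01 − 0.8)/(1.2 − 0.8) = 0.2100/0.4000 = 0.5250
Terminal stock prices: S_uu = 64.8, S_ud = 43.2, S_dd = 28.8
Terminal payoffs (S − K): max(29.8, 0) = 29.8, max(8.2, 0) = 8.2, max(-6.2, 0) = 0
Node u (S = 54): continuation = 1/1.01·[0.5250·29.8000 + 0.4750·8.2000] = 19.3465; exercise value = 19.0000 ≤ continuation, so V_u = 19.3465
Node d (S = 36): continuation = 1/1.01·[0.5250·8.2000 + 0.4750·0.0000] = 4.2624; exercise value = 1.0000 ≤ continuation, so V_d = 4.2624
Node 0 (S = 45): continuation = 1/1.01·[0.5250·19.3465 + 0.4750·4.2624] = 12.0609; exercise value = 10.0000 ≤ continuation, so V_0 = 12.0609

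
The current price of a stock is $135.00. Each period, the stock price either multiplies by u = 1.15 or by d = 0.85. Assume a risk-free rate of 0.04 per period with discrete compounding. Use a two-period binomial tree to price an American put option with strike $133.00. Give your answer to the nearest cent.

$6.66

Risk-neutral probability p = (1 + 0.04 − 0.85)/(1.15 − 0.85) = 0.1900/0.3000 = 0.6333
Terminal stock prices: S_uu = 178.5, S_ud = 132, S_dd = 97.54
Terminal payoffs (K − S): max(-45.54, 0) = 0, max(1.037, 0) = 1.037, max(35.46, 0) = 35.46
Node u (S = 155.2): continuation = 1/1.04·[0.6333·0.0000 + 0.3667·1.0375] = 0.3658; exercise value = 0.0000 ≤ continuation, so V_u = 0.3658
Node d (S = 114.8): continuation = 1/1.04·[0.6333·1.0375 + 0.3667·35.4625] = 13.1346; exercise value = 18.2500 > continuation, so V_d = 18.2500 (exercise)
Node 0 (S = 135): continuation = 1/1.04·[0.6333·0.3658 + 0.3667·18.2500] = 6.6570; exercise value = 0.0000 ≤ continuation, so V_0 = 6.6570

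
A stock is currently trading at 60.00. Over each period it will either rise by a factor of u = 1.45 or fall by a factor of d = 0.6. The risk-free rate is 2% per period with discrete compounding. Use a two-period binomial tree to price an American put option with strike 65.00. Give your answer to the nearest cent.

17.46

Risk-neutral probability p = (1 + 0.02 − 0.6)/(1.45 − 0.6) = 0.4200/0.8500 = 0.4941
Terminal stock prices: S_uu = 126.2, S_ud = 52.2, S_dd = 21.6
Terminal payoffs (K − S): max(-61.15, 0) = 0, max(12.8, 0) = 12.8, max(43.4, 0) = 43.4
Node u (S = 87): continuation = 1/1.02·[0.4941·0.0000 + 0.5059·12.8000] = 6.3483; exercise value = 0.0000 ≤ continuation, so V_u = 6.3483
Node d (S = 36): continuation = 1/1.02·[0.4941·12.8000 + 0.5059·43.4000] = 27.7255; exercise value = 29.0000 > continuation, so V_d = 29.0000 (exercise)
Node 0 (S = 60): continuation = 1/1.02·[0.4941·6.3483 + 0.5059·29.0000] = 17.4582; exercise value = 5.0000 ≤ continuation, so V_0 = 17.4582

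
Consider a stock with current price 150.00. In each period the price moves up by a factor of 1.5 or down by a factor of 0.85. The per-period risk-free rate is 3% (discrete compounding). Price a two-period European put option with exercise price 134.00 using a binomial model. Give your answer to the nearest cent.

Risk-neutral probability p = (1 + 0.03 − 0.85)/(1.5 − 0.85) = 0.1800/0.6500 = 0.2769
Terminal stock prices: S_uu = 337.5, S_ud = 191.2, S_dd = 108.4
Terminal payoffs (K − S): max(-203.5, 0) = 0, max(-57.25, 0) = 0, max(25.63, 0) = 25.63
Node u (S = 225): V_u = 1/1.03·[0.2769·0.0000 + 0.7231·0.0000] = 0.0000
Node d (S = 127.5): V_d = 1/1.03·[0.2769·0.0000 + 0.7231·25.6250] = 17.9892
Node 0 (S = 150): V_0 = 1/1.03·[0.2769·0.0000 + 0.7231·17.9892] = 12.6287

12.63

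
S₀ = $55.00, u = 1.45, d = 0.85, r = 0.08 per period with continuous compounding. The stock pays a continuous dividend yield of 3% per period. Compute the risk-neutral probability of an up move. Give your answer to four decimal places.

p = 0.3355

Per-period risk-free factor R = e^0.08 = 1.0833; dividend-adjusted growth = e^(0.08−0.03) = 1.0513.
Risk-neutral probability p = (1.0513 − 0.85)/(1.45 − 0.85) = 0.2013/0.6000 = 0.3355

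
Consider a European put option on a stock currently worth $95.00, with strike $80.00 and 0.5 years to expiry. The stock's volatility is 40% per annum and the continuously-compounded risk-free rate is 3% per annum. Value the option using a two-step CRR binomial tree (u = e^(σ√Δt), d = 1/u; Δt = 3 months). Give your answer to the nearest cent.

CRR parameters: u = e^(σ√Δt) = e^(0.4·√0.25) = 1.2214, d = 1/u = 0.8187
Per-period rate: rΔt = 0.03·0.25 = 0.0075, so R = e^0.0075 = 1.0075
Risk-neutral probability p = (e^0.0075 − 0.8187)/(1.2214 − 0.8187) = 0.1888/0.4027 = 0.4689
Terminal stock prices: S_uu = 141.7, S_ud = 95, S_dd = 63.68
Terminal payoffs (K − S): max(-61.72, 0) = 0, max(-15, 0) = 0, max(16.32, 0) = 16.32
Node u (S = 116): V_u = e^(−0.0075)·[0.4689·0.0000 + 0.5311·0.0000] = 0.0000
Node d (S = 77.78): V_d = e^(−0.0075)·[0.4689·0.0000 + 0.5311·16.3196] = 8.6032
Node 0 (S = 95): V_0 = e^(−0.0075)·[0.4689·0.0000 + 0.5311·8.6032] = 4.5353

$4.54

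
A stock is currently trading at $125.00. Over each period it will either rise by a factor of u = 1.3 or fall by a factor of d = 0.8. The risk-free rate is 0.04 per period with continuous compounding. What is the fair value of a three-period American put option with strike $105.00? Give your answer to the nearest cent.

$6.43

Risk-neutral probability p = (e^0.04 − 0.8)/(1.3 − 0.8) = 0.2408/0.5000 = 0.4816
Terminal stock prices: S_uuu = 274.6, S_uud = 169, S_udd = 104, S_ddd = 64
Terminal payoffs (K − S): max(-169.6, 0) = 0, max(-64, 0) = 0, max(1, 0) = 1, max(41, 0) = 41
Node uu (S = 211.3): continuation = e^(−0.04)·[0.4816·0.0000 + 0.5184·0.0000] = 0.0000; exercise value = 0.0000 ≤ continuation, so V_uu = 0.0000
Node ud (S = 130): continuation = e^(−0.04)·[0.4816·0.0000 + 0.5184·1.0000] = 0.4981; exercise value = 0.0000 ≤ continuation, so V_ud = 0.4981
Node dd (S = 80): continuation = e^(−0.04)·[0.4816·1.0000 + 0.5184·41.0000] = 20.8829; exercise value = 25.0000 > continuation, so V_dd = 25.0000 (exercise)
Node u (S = 162.5): continuation = e^(−0.04)·[0.4816·0.0000 + 0.5184·0.4981] = 0.2481; exercise value = 0.0000 ≤ continuation, so V_u = 0.2481
Node d (S = 100): continuation = e^(−0.04)·[0.4816·0.4981 + 0.5184·25.0000] = 12.6818; exercise value = 5.0000 ≤ continuation, so V_d = 12.6818
Node 0 (S = 125): continuation = e^(−0.04)·[0.4816·0.2481 + 0.5184·12.6818] = 6.4310; exercise value = 0.0000 ≤ continuation, so V_0 = 6.4310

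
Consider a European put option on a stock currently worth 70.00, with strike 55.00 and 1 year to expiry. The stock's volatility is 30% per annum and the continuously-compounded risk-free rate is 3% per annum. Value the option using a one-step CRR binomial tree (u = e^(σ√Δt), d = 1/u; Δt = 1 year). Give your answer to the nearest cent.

CRR parameters: u = e^(σ√Δt) = e^(0.3·√1) = 1.3499, d = 1/u = 0.7408
Per-period rate: rΔt = 0.03·1 = 0.03, so R = e^0.03 = 1.0305
Risk-neutral probability p = (e^0.03 − 0.7408)/(1.3499 − 0.7408) = 0.2896/0.6090 = 0.4756
Terminal stock prices: S_u = 94.49, S_d = 51.86
Terminal payoffs (K − S): max(-39.49, 0) = 0, max(3.143, 0) = 3.143
Node 0 (S = 70): V_0 = e^(−0.03)·[0.4756·0.0000 + 0.5244·3.1427] = 1.5995

1.60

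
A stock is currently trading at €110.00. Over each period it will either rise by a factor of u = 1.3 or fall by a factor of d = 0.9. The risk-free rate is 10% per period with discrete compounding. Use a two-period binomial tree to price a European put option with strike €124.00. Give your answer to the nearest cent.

€7.21

Risk-neutral probability p = (1 + 0.1 − 0.9)/(1.3 − 0.9) = 0.2000/0.4000 = 0.5000
Terminal stock prices: S_uu = 185.9, S_ud = 128.7, S_dd = 89.1
Terminal payoffs (K − S): max(-61.9, 0) = 0, max(-4.7, 0) = 0, max(34.9, 0) = 34.9
Node u (S = 143): V_u = 1/1.1·[0.5000·0.0000 + 0.5000·0.0000] = 0.0000
Node d (S = 99): V_d = 1/1.1·[0.5000·0.0000 + 0.5000·34.9000] = 15.8636
Node 0 (S = 110): V_0 = 1/1.1·[0.5000·0.0000 + 0.5000·15.8636] = 7.2107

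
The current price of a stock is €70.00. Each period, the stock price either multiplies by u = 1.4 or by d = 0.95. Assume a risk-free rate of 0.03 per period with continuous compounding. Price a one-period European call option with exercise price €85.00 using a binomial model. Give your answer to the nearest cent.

Risk-neutral probability p = (e^0.03 − 0.95)/(1.4 − 0.95) = 0.0805/0.4500 = 0.1788
Terminal stock prices: S_u = 98, S_d = 66.5
Terminal payoffs (S − K): max(13, 0) = 13, max(-18.5, 0) = 0
Node 0 (S = 70): V_0 = e^(−0.03)·[0.1788·13.0000 + 0.8212·0.0000] = 2.2556

€2.26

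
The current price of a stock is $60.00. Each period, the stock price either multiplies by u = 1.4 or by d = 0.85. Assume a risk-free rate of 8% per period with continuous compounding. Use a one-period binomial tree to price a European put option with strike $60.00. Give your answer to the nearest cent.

$4.78

Risk-neutral probability p = (e^0.08 − 0.85)/(1.4 − 0.85) = 0.2333/0.5500 = 0.4242
Terminal stock prices: S_u = 84, S_d = 51
Terminal payoffs (K − S): max(-24, 0) = 0, max(9, 0) = 9
Node 0 (S = 60): V_0 = e^(−0.08)·[0.4242·0.0000 + 0.5758·9.0000] = 4.7841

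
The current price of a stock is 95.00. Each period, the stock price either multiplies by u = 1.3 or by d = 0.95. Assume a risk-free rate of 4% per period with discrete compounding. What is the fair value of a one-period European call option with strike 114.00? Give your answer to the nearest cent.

2.35

Risk-neutral probability p = (1 + 0.04 − 0.95)/(1.3 − 0.95) = 0.0900/0.3500 = 0.2571
Terminal stock prices: S_u = 123.5, S_d = 90.25
Terminal payoffs (S − K): max(9.5, 0) = 9.5, max(-23.75, 0) = 0
Node 0 (S = 95): V_0 = 1/1.04·[0.2571·9.5000 + 0.7429·0.0000] = 2.3489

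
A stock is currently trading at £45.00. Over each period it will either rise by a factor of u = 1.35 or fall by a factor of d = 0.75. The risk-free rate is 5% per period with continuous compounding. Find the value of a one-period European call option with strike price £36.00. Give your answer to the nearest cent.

£11.82

Risk-neutral probability p = (e^0.05 − 0.75)/(1.35 − 0.75) = 0.3013/0.6000 = 0.5021
Terminal stock prices: S_u = 60.75, S_d = 33.75
Terminal payoffs (S − K): max(24.75, 0) = 24.75, max(-2.25, 0) = 0
Node 0 (S = 45): V_0 = e^(−0.05)·[0.5021·24.7500 + 0.4979·0.0000] = 11.8213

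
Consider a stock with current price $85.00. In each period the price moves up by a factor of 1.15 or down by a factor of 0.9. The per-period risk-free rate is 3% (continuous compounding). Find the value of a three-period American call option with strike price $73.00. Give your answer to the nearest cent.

Risk-neutral probability p = (e^0.03 − 0.9)/(1.15 − 0.9) = 0.1305/0.2500 = 0.5218
Terminal stock prices: S_uuu = 129.3, S_uud = 101.2, S_udd = 79.18, S_ddd = 61.97
Terminal payoffs (S − K): max(56.27, 0) = 56.27, max(28.17, 0) = 28.17, max(6.177, 0) = 6.177, max(-11.03, 0) = 0
Node uu (S = 112.4): continuation = e^(−0.03)·[0.5218·56.2744 + 0.4782·28.1712] = 41.5700; exercise value = 39.4125 ≤ continuation, so V_uu = 41.5700
Node ud (S = 87.97): continuation = e^(−0.03)·[0.5218·28.1712 + 0.4782·6.1775] = 17.1325; exercise value = 14.9750 ≤ continuation, so V_ud = 17.1325
Node dd (S = 68.85): continuation = e^(−0.03)·[0.5218·6.1775 + 0.4782·0.0000] = 3.1283; exercise value = 0.0000 ≤ continuation, so V_dd = 3.1283
Node u (S = 97.75): continuation = e^(−0.03)·[0.5218·41.5700 + 0.4782·17.1325] = 29.0012; exercise value = 24.7500 ≤ continuation, so V_u = 29.0012
Node d (S = 76.5): continuation = e^(−0.03)·[0.5218·17.1325 + 0.4782·3.1283] = 10.1275; exercise value = 3.5000 ≤ continuation, so V_d = 10.1275
Node 0 (S = 85): continuation = e^(−0.03)·[0.5218·29.0012 + 0.4782·10.1275] = 19.3857; exercise value = 12.0000 ≤ continuation, so V_0 = 19.3857

$19.39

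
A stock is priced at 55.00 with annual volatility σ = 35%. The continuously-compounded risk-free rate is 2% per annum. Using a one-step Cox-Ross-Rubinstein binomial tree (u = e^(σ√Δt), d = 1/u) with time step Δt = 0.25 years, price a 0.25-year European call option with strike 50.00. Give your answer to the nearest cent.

CRR parameters: u = e^(σ√Δt) = e^(0.35·√0.25) = 1.1912, d = 1/u = 0.8395
Per-period rate: rΔt = 0.02·0.25 = 0.005, so R = e^0.005 = 1.0050
Risk-neutral probability p = (e^0.005 − 0.8395)/(1.1912 − 0.8395) = 0.1656/0.3518 = 0.4706
Terminal stock prices: S_u = 65.52, S_d = 46.17
Terminal payoffs (S − K): max(15.52, 0) = 15.52, max(-3.83, 0) = 0
Node 0 (S = 55): V_0 = e^(−0.005)·[0.4706·15.5185 + 0.5294·0.0000] = 7.2668

7.27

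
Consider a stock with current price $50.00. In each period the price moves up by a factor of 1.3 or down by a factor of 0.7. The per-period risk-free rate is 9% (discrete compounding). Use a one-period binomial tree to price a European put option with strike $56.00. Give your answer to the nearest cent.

Risk-neutral probability p = (1 + 0.09 − 0.7)/(1.3 − 0.7) = 0.3900/0.6000 = 0.6500
Terminal stock prices: S_u = 65, S_d = 35
Terminal payoffs (K − S): max(-9, 0) = 0, max(21, 0) = 21
Node 0 (S = 50): V_0 = 1/1.09·[0.6500·0.0000 + 0.3500·21.0000] = 6.7431

$6.74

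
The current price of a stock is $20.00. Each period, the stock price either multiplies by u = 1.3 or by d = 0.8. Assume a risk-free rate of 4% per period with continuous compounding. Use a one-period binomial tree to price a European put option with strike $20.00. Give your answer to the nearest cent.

$1.99

Risk-neutral probability p = (e^0.04 − 0.8)/(1.3 − 0.8) = 0.2408/0.5000 = 0.4816
Terminal stock prices: S_u = 26, S_d = 16
Terminal payoffs (K − S): max(-6, 0) = 0, max(4, 0) = 4
Node 0 (S = 20): V_0 = e^(−0.04)·[0.4816·0.0000 + 0.5184·4.0000] = 1.9922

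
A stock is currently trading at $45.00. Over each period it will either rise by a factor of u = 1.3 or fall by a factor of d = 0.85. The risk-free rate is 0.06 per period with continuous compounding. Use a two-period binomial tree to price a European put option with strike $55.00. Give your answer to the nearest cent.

$7.92

Risk-neutral probability p = (e^0.06 − 0.85)/(1.3 − 0.85) = 0.2118/0.4500 = 0.4707
Terminal stock prices: S_uu = 76.05, S_ud = 49.73, S_dd = 32.51
Terminal payoffs (K − S): max(-21.05, 0) = 0, max(5.275, 0) = 5.275, max(22.49, 0) = 22.49
Node u (S = 58.5): V_u = e^(−0.06)·[0.4707·0.0000 + 0.5293·5.2750] = 2.6292
Node d (S = 38.25): V_d = e^(−0.06)·[0.4707·5.2750 + 0.5293·22.4875] = 13.5470
Node 0 (S = 45): V_0 = e^(−0.06)·[0.4707·2.6292 + 0.5293·13.5470] = 7.9179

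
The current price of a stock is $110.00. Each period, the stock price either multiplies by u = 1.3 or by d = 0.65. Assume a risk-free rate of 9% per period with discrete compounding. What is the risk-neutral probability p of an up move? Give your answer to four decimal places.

p = 0.6769

Risk-neutral probability p = (1 + 0.09 − 0.65)/(1.3 − 0.65) = 0.4400/0.6500 = 0.6769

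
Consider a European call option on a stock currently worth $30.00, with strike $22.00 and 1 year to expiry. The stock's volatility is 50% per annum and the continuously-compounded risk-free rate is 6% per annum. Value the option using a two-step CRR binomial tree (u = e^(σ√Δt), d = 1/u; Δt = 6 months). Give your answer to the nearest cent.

CRR parameters: u = e^(σ√Δt) = e^(0.5·√0.5) = 1.4241, d = 1/u = 0.7022
Per-period rate: rΔt = 0.06·0.5 = 0.03, so R = e^0.03 = 1.0305
Risk-neutral probability p = (e^0.03 − 0.7022)/(1.4241 − 0.7022) = 0.3283/0.7219 = 0.4547
Terminal stock prices: S_uu = 60.84, S_ud = 30, S_dd = 14.79
Terminal payoffs (S − K): max(38.84, 0) = 38.84, max(8, 0) = 8, max(-7.208, 0) = 0
Node u (S = 42.72): V_u = e^(−0.03)·[0.4547·38.8434 + 0.5453·8.0000] = 21.3738
Node d (S = 21.07): V_d = e^(−0.03)·[0.4547·8.0000 + 0.5453·0.0000] = 3.5301
Node 0 (S = 30): V_0 = e^(−0.03)·[0.4547·21.3738 + 0.5453·3.5301] = 11.2996

$11.30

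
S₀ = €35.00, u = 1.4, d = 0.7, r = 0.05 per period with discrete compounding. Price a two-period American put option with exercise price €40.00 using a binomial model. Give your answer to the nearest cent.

€8.67

Risk-neutral probability p = (1 + 0.05 − 0.7)/(1.4 − 0.7) = 0.3500/0.7000 = 0.5000
Terminal stock prices: S_uu = 68.6, S_ud = 34.3, S_dd = 17.15
Terminal payoffs (K − S): max(-28.6, 0) = 0, max(5.7, 0) = 5.7, max(22.85, 0) = 22.85
Node u (S = 49): continuation = 1/1.05·[0.5000·0.0000 + 0.5000·5.7000] = 2.7143; exercise value = 0.0000 ≤ continuation, so V_u = 2.7143
Node d (S = 24.5): continuation = 1/1.05·[0.5000·5.7000 + 0.5000·22.8500] = 13.5952; exercise value = 15.5000 > continuation, so V_d = 15.5000 (exercise)
Node 0 (S = 35): continuation = 1/1.05·[0.5000·2.7143 + 0.5000·15.5000] = 8.6735; exercise value = 5.0000 ≤ continuation, so V_0 = 8.6735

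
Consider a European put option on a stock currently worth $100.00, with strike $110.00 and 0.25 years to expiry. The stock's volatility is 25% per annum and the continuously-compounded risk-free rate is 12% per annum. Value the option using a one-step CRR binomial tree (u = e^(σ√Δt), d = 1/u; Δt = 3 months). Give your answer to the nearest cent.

$8.65

CRR parameters: u = e^(σ√Δt) = e^(0.25·√0.25) = 1.1331, d = 1/u = 0.8825
Per-period rate: rΔt = 0.12·0.25 = 0.03, so R = e^0.03 = 1.0305
Risk-neutral probability p = (e^0.03 − 0.8825)/(1.1331 − 0.8825) = 0.1480/0.2507 = 0.5903
Terminal stock prices: S_u = 113.3, S_d = 88.25
Terminal payoffs (K − S): max(-3.315, 0) = 0, max(21.75, 0) = 21.75
Node 0 (S = 100): V_0 = e^(−0.03)·[0.5903·0.0000 + 0.4097·21.7503] = 8.6479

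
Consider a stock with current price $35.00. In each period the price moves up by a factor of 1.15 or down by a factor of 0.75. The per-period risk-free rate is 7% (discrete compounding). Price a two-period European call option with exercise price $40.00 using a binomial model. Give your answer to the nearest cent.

$3.51

Risk-neutral probability p = (1 + 0.07 − 0.75)/(1.15 − 0.75) = 0.3200/0.4000 = 0.8000
Terminal stock prices: S_uu = 46.29, S_ud = 30.19, S_dd = 19.69
Terminal payoffs (S − K): max(6.287, 0) = 6.287, max(-9.812, 0) = 0, max(-20.31, 0) = 0
Node u (S = 40.25): V_u = 1/1.07·[0.8000·6.2875 + 0.2000·0.0000] = 4.7009
Node d (S = 26.25): V_d = 1/1.07·[0.8000·0.0000 + 0.2000·0.0000] = 0.0000
Node 0 (S = 35): V_0 = 1/1.07·[0.8000·4.7009 + 0.2000·0.0000] = 3.5147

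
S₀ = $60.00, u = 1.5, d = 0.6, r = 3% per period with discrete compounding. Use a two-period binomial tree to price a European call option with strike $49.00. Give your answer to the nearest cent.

Risk-neutral probability p = (1 + 0.03 − 0.6)/(1.5 − 0.6) = 0.4300/0.9000 = 0.4778
Terminal stock prices: S_uu = 135, S_ud = 54, S_dd = 21.6
Terminal payoffs (S − K): max(86, 0) = 86, max(5, 0) = 5, max(-27.4, 0) = 0
Node u (S = 90): V_u = 1/1.03·[0.4778·86.0000 + 0.5222·5.0000] = 42.4272
Node d (S = 36): V_d = 1/1.03·[0.4778·5.0000 + 0.5222·0.0000] = 2.3193
Node 0 (S = 60): V_0 = 1/1.03·[0.4778·42.4272 + 0.5222·2.3193] = 20.8563

$20.86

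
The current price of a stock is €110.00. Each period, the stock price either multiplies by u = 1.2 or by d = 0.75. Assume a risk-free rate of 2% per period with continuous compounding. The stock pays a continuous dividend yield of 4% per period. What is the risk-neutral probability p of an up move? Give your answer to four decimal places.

Per-period risk-free factor R = e^0.02 = 1.0202; dividend-adjusted growth = e^(0.02−0.04) = 0.9802.
Risk-neutral probability p = (0.9802 − 0.75)/(1.2 − 0.75) = 0.2302/0.4500 = 0.5116

p = 0.5116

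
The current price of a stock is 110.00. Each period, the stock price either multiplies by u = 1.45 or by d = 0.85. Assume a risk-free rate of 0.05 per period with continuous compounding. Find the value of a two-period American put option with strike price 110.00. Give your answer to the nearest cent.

Risk-neutral probability p = (e^0.05 − 0.85)/(1.45 − 0.85) = 0.2013/0.6000 = 0.3355
Terminal stock prices: S_uu = 231.3, S_ud = 135.6, S_dd = 79.47
Terminal payoffs (K − S): max(-121.3, 0) = 0, max(-25.57, 0) = 0, max(30.53, 0) = 30.53
Node u (S = 159.5): continuation = e^(−0.05)·[0.3355·0.0000 + 0.6645·0.0000] = 0.0000; exercise value = 0.0000 ≤ continuation, so V_u = 0.0000
Node d (S = 93.5): continuation = e^(−0.05)·[0.3355·0.0000 + 0.6645·30.5250] = 19.2960; exercise value = 16.5000 ≤ continuation, so V_d = 19.2960
Node 0 (S = 110): continuation = e^(−0.05)·[0.3355·0.0000 + 0.6645·19.2960] = 12.1977; exercise value = 0.0000 ≤ continuation, so V_0 = 12.1977

12.20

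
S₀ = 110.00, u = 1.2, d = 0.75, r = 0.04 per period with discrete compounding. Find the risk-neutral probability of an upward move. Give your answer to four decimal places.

p = 0.6444

Risk-neutral probability p = (1 + 0.04 − 0.75)/(1.2 − 0.75) = 0.2900/0.4500 = 0.6444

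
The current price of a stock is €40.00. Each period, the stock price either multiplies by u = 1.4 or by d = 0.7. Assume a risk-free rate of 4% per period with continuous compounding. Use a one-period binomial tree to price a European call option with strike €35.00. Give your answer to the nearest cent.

Risk-neutral probability p = (e^0.04 − 0.7)/(1.4 − 0.7) = 0.3408/0.7000 = 0.4869
Terminal stock prices: S_u = 56, S_d = 28
Terminal payoffs (S − K): max(21, 0) = 21, max(-7, 0) = 0
Node 0 (S = 40): V_0 = e^(−0.04)·[0.4869·21.0000 + 0.5131·0.0000] = 9.8234

€9.82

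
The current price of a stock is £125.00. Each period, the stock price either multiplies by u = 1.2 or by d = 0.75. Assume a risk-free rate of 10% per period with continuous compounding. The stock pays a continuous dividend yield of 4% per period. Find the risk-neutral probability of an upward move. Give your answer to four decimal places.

Per-period risk-free factor R = e^0.1 = 1.1052; dividend-adjusted growth = e^(0.1−0.04) = 1.0618.
Risk-neutral probability p = (1.0618 − 0.75)/(1.2 − 0.75) = 0.3118/0.4500 = 0.6930

p = 0.6930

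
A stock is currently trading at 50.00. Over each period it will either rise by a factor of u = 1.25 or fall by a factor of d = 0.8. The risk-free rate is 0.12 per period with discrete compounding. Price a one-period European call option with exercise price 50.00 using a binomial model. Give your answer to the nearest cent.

Risk-neutral probability p = (1 + 0.12 − 0.8)/(1.25 − 0.8) = 0.3200/0.4500 = 0.7111
Terminal stock prices: S_u = 62.5, S_d = 40
Terminal payoffs (S − K): max(12.5, 0) = 12.5, max(-10, 0) = 0
Node 0 (S = 50): V_0 = 1/1.12·[0.7111·12.5000 + 0.2889·0.0000] = 7.9365

7.94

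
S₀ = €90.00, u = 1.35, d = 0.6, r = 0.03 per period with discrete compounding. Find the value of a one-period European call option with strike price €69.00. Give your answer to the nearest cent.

€29.22

Risk-neutral probability p = (1 + 0.03 − 0.6)/(1.35 − 0.6) = 0.4300/0.7500 = 0.5733
Terminal stock prices: S_u = 121.5, S_d = 54
Terminal payoffs (S − K): max(52.5, 0) = 52.5, max(-15, 0) = 0
Node 0 (S = 90): V_0 = 1/1.03·[0.5733·52.5000 + 0.4267·0.0000] = 29.2233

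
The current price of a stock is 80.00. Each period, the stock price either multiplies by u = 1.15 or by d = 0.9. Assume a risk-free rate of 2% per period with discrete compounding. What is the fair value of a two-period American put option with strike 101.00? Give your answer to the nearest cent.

21.00

Risk-neutral probability p = (1 + 0.02 − 0.9)/(1.15 − 0.9) = 0.1200/0.2500 = 0.4800
Terminal stock prices: S_uu = 105.8, S_ud = 82.8, S_dd = 64.8
Terminal payoffs (K − S): max(-4.8, 0) = 0, max(18.2, 0) = 18.2, max(36.2, 0) = 36.2
Node u (S = 92): continuation = 1/1.02·[0.4800·0.0000 + 0.5200·18.2000] = 9.2784; exercise value = 9.0000 ≤ continuation, so V_u = 9.2784
Node d (S = 72): continuation = 1/1.02·[0.4800·18.2000 + 0.5200·36.2000] = 27.0196; exercise value = 29.0000 > continuation, so V_d = 29.0000 (exercise)
Node 0 (S = 80): continuation = 1/1.02·[0.4800·9.2784 + 0.5200·29.0000] = 19.1506; exercise value = 21.0000 > continuation, so V_0 = 21.0000 (exercise)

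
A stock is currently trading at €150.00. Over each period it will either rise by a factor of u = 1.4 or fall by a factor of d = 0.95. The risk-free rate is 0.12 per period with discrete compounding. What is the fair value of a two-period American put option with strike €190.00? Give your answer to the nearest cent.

Risk-neutral probability p = (1 + 0.12 − 0.95)/(1.4 − 0.95) = 0.1700/0.4500 = 0.3778
Terminal stock prices: S_uu = 294, S_ud = 199.5, S_dd = 135.4
Terminal payoffs (K − S): max(-104, 0) = 0, max(-9.5, 0) = 0, max(54.62, 0) = 54.62
Node u (S = 210): continuation = 1/1.12·[0.3778·0.0000 + 0.6222·0.0000] = 0.0000; exercise value = 0.0000 ≤ continuation, so V_u = 0.0000
Node d (S = 142.5): continuation = 1/1.12·[0.3778·0.0000 + 0.6222·54.6250] = 30.3472; exercise value = 47.5000 > continuation, so V_d = 47.5000 (exercise)
Node 0 (S = 150): continuation = 1/1.12·[0.3778·0.0000 + 0.6222·47.5000] = 26.3889; exercise value = 40.0000 > continuation, so V_0 = 40.0000 (exercise)

€40.00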